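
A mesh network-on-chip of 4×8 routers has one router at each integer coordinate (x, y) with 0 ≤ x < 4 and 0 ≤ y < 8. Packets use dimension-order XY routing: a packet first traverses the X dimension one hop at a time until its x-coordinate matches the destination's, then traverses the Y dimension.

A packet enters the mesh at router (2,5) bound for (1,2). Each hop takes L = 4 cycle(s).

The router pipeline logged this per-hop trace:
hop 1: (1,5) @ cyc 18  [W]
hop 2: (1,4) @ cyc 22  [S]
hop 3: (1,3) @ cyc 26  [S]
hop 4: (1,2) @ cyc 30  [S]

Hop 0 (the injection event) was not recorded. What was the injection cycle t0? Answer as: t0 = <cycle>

At hop 1 the cycle is 18; in general cyc_k = t0 + kL.
So t0 = 18 − 1·4 = 14.

t0 = 14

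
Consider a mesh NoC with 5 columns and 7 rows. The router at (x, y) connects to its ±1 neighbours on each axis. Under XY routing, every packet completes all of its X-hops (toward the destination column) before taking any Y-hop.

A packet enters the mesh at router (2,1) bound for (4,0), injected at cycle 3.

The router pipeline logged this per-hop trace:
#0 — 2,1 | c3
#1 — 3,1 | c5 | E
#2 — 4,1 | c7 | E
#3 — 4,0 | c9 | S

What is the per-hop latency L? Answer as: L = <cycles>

From hop 0 (3) to hop 1 (5): +2 cycles.
Each hop adds L, hence L = 2.

L = 2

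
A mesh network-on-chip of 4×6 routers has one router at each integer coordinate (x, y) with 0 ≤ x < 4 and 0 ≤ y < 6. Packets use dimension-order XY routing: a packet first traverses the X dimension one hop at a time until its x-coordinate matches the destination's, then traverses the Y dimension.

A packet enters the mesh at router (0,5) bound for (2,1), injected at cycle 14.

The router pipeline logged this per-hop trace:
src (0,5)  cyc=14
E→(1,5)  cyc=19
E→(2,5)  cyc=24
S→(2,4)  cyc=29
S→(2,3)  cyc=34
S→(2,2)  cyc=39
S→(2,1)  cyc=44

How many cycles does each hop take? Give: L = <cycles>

From hop 0 (14) to hop 1 (19): +5 cycles.
That increment is L by definition: L = 5.

L = 5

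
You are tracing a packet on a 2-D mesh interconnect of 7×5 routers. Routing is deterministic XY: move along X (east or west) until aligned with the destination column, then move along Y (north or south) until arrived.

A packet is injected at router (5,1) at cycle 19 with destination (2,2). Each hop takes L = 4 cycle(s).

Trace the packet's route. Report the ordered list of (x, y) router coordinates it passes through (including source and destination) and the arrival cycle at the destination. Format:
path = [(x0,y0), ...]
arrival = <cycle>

path = [(5,1), (4,1), (3,1), (2,1), (2,2)]
arrival = 35

hop 0: (5,1) @ cyc 19
hop 1: (4,1) @ cyc 23  [W]
hop 2: (3,1) @ cyc 27  [W]
hop 3: (2,1) @ cyc 31  [W]
hop 4: (2,2) @ cyc 35  [N]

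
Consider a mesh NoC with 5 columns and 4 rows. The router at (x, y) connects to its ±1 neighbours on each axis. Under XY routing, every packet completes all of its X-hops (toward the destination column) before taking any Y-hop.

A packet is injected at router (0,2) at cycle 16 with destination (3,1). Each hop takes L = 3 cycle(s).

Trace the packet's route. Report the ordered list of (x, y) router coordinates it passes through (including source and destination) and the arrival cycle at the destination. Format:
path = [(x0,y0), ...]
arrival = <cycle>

#0 — 0,2 | c16
#1 — 1,2 | c19 | E
#2 — 2,2 | c22 | E
#3 — 3,2 | c25 | E
#4 — 3,1 | c28 | S

path = [(0,2), (1,2), (2,2), (3,2), (3,1)]
arrival = 28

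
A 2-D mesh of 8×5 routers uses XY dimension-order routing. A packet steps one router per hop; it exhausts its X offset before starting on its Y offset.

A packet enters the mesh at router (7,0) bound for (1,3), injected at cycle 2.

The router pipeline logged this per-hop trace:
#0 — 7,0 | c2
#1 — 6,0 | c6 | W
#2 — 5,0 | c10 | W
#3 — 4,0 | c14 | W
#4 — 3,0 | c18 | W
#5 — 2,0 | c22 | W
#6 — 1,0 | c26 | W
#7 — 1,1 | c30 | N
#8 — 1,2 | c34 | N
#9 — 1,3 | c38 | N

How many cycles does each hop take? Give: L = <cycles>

Between hops 0 and 1 the cycle counter advances 6 − 2 = 4.
That increment is L by definition: L = 4.

L = 4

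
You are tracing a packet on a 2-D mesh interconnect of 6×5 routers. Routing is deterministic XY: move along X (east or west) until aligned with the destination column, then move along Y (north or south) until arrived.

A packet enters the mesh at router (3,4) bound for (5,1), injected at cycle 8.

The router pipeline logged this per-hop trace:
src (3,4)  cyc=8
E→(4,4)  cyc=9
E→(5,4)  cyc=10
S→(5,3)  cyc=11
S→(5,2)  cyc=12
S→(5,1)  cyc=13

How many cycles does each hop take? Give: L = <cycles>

L = 1

Δcyc across hop 0→1: 9 − 8 = 1.
That increment is L by definition: L = 1.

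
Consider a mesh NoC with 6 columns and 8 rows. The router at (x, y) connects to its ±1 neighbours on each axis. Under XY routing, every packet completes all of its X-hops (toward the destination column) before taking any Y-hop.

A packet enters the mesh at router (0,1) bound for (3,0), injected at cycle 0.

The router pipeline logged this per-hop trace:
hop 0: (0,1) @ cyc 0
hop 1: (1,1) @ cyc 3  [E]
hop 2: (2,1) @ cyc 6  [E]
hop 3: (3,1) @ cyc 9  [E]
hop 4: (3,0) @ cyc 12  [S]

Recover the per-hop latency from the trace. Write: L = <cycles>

From hop 0 (0) to hop 1 (3): +3 cycles.
One hop costs L cycles, so L = 3.

L = 3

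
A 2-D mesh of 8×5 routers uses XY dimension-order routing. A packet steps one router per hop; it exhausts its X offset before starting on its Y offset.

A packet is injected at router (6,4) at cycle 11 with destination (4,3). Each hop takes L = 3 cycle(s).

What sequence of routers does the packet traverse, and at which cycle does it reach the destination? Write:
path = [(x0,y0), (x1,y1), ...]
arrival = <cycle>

path = [(6,4), (5,4), (4,4), (4,3)]
arrival = 20

[0] x=6 y=4 t=11
[1] x=5 y=4 t=14 →W
[2] x=4 y=4 t=17 →W
[3] x=4 y=3 t=20 →S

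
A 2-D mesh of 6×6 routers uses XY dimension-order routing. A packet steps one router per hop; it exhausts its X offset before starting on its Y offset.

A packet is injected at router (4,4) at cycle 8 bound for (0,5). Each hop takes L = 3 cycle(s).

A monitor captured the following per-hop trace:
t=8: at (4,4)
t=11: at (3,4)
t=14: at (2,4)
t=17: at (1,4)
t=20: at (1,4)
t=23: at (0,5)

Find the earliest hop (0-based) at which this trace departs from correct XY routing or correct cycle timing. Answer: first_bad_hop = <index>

check 1→ d=(-1,0) cyc+3: ok
check 2→ d=(-1,0) cyc+3: ok
check 3→ d=(-1,0) cyc+3: ok
check 4→ d=(0,0) cyc+3: BAD: non-unit step

first_bad_hop = 4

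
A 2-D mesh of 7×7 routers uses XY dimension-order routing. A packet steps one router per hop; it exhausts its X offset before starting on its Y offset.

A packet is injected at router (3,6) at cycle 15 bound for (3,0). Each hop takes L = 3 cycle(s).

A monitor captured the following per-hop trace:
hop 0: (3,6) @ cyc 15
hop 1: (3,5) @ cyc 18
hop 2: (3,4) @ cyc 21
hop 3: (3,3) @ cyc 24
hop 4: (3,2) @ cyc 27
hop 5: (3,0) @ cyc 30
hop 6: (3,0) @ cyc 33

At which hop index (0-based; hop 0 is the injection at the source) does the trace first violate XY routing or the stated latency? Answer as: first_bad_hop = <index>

first_bad_hop = 5

hop 1: step (+0,-1), +3 cyc — ok
hop 2: step (+0,-1), +3 cyc — ok
hop 3: step (+0,-1), +3 cyc — ok
hop 4: step (+0,-1), +3 cyc — ok
hop 5: step (+0,-2), +3 cyc — BAD: non-unit step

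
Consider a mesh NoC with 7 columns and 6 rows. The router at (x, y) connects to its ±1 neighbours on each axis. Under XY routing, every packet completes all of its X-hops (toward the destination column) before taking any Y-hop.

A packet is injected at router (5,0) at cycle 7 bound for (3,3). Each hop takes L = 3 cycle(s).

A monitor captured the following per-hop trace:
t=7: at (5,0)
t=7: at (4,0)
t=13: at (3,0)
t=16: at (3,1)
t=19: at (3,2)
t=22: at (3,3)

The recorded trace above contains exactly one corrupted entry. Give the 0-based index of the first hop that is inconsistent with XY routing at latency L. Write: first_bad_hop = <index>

check 1→ d=(-1,0) cyc+0: BAD: Δcyc=0≠L

first_bad_hop = 1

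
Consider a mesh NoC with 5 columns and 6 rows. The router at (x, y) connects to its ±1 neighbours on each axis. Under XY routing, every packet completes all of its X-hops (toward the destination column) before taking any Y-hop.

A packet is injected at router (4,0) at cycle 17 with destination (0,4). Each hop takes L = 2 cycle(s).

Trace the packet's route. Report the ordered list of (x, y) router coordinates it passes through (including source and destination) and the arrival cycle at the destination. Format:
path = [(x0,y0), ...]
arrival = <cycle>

path = [(4,0), (3,0), (2,0), (1,0), (0,0), (0,1), (0,2), (0,3), (0,4)]
arrival = 33

src (4,0)  cyc=17
W→(3,0)  cyc=19
W→(2,0)  cyc=21
W→(1,0)  cyc=23
W→(0,0)  cyc=25
N→(0,1)  cyc=27
N→(0,2)  cyc=29
N→(0,3)  cyc=31
N→(0,4)  cyc=33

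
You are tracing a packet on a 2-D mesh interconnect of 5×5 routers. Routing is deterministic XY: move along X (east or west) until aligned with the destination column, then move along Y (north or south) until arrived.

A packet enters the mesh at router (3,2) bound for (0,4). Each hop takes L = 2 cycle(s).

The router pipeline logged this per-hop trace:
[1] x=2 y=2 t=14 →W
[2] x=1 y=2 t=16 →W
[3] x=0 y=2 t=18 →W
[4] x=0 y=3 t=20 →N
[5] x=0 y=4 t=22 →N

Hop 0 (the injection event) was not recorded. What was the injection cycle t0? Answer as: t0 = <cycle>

t0 = 12

cyc[1] = 14 and cyc[k] = t0 + k·L for every k.
Therefore t0 = 14 − L = 12.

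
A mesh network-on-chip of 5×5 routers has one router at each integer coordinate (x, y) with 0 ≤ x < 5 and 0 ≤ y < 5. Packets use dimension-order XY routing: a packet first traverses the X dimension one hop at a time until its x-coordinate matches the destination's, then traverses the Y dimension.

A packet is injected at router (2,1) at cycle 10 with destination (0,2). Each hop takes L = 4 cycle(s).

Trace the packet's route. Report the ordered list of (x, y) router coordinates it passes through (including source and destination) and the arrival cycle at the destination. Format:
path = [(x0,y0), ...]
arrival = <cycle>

path = [(2,1), (1,1), (0,1), (0,2)]
arrival = 22

src (2,1)  cyc=10
W→(1,1)  cyc=14
W→(0,1)  cyc=18
N→(0,2)  cyc=22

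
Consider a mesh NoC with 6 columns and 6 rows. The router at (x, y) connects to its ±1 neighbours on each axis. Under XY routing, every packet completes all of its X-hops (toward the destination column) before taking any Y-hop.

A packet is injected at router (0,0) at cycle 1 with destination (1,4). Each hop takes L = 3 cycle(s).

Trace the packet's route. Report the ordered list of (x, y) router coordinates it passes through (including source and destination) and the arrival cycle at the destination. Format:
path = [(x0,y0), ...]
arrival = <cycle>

src (0,0)  cyc=1
E→(1,0)  cyc=4
N→(1,1)  cyc=7
N→(1,2)  cyc=10
N→(1,3)  cyc=13
N→(1,4)  cyc=16

path = [(0,0), (1,0), (1,1), (1,2), (1,3), (1,4)]
arrival = 16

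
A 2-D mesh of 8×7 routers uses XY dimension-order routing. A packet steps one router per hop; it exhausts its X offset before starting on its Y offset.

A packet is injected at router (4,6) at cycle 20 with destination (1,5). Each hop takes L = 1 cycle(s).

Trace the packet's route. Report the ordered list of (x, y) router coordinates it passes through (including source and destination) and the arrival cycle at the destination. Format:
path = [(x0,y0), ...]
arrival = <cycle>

path = [(4,6), (3,6), (2,6), (1,6), (1,5)]
arrival = 24

t=20: at (4,6)
t=21: at (3,6) after W
t=22: at (2,6) after W
t=23: at (1,6) after W
t=24: at (1,5) after S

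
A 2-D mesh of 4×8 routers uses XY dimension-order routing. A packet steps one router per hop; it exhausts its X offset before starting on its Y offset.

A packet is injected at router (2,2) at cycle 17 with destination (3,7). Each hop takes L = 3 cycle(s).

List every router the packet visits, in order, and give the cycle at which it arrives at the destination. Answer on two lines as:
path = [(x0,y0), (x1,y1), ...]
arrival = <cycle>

[0] x=2 y=2 t=17
[1] x=3 y=2 t=20 →E
[2] x=3 y=3 t=23 →N
[3] x=3 y=4 t=26 →N
[4] x=3 y=5 t=29 →N
[5] x=3 y=6 t=32 →N
[6] x=3 y=7 t=35 →N

path = [(2,2), (3,2), (3,3), (3,4), (3,5), (3,6), (3,7)]
arrival = 35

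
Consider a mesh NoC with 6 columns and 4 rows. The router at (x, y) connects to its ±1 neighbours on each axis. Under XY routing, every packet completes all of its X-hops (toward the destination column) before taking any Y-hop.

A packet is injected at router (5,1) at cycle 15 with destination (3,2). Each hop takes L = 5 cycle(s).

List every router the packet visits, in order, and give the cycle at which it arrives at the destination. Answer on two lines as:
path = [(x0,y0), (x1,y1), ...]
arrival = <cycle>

path = [(5,1), (4,1), (3,1), (3,2)]
arrival = 30

t=15: at (5,1)
t=20: at (4,1) after W
t=25: at (3,1) after W
t=30: at (3,2) after N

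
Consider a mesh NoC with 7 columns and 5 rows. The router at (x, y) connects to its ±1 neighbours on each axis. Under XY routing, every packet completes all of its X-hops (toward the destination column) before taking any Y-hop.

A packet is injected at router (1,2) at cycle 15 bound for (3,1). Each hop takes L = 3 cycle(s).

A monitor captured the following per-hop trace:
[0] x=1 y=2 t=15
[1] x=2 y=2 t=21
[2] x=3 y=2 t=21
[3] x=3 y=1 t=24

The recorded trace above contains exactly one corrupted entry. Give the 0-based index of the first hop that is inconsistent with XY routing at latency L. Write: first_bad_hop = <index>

first_bad_hop = 1

check 1→ d=(1,0) cyc+6: BAD: Δcyc=6≠L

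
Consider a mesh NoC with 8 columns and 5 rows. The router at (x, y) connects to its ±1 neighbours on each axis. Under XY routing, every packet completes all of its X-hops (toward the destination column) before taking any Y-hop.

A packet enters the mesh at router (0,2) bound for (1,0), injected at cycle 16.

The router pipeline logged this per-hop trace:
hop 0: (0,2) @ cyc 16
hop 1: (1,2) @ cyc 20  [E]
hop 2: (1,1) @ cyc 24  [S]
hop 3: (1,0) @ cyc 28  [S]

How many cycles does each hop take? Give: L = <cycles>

L = 4

Δcyc across hop 0→1: 20 − 16 = 4.
One hop costs L cycles, so L = 4.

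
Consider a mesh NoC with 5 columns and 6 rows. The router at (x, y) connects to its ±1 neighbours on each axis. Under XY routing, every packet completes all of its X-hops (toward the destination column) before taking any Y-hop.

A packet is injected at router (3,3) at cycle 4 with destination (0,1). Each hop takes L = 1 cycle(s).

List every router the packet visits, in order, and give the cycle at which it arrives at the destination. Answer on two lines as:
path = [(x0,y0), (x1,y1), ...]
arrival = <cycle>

path = [(3,3), (2,3), (1,3), (0,3), (0,2), (0,1)]
arrival = 9

hop 0: (3,3) @ cyc 4
hop 1: (2,3) @ cyc 5  [W]
hop 2: (1,3) @ cyc 6  [W]
hop 3: (0,3) @ cyc 7  [W]
hop 4: (0,2) @ cyc 8  [S]
hop 5: (0,1) @ cyc 9  [S]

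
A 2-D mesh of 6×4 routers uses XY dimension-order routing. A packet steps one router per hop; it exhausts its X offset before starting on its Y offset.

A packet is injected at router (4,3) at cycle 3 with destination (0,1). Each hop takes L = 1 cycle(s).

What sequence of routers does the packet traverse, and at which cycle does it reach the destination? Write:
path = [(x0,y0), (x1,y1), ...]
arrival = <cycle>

path = [(4,3), (3,3), (2,3), (1,3), (0,3), (0,2), (0,1)]
arrival = 9

  0. router=(4,3) cycle=3 (inject)
  1. router=(3,3) cycle=4 dir=W
  2. router=(2,3) cycle=5 dir=W
  3. router=(1,3) cycle=6 dir=W
  4. router=(0,3) cycle=7 dir=W
  5. router=(0,2) cycle=8 dir=S
  6. router=(0,1) cycle=9 dir=S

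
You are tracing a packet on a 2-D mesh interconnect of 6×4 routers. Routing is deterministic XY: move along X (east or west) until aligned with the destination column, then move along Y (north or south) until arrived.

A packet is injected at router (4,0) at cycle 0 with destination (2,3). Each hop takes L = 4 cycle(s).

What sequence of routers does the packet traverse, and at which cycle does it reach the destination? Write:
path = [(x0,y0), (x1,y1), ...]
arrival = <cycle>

  0. router=(4,0) cycle=0 (inject)
  1. router=(3,0) cycle=4 dir=W
  2. router=(2,0) cycle=8 dir=W
  3. router=(2,1) cycle=12 dir=N
  4. router=(2,2) cycle=16 dir=N
  5. router=(2,3) cycle=20 dir=N

path = [(4,0), (3,0), (2,0), (2,1), (2,2), (2,3)]
arrival = 20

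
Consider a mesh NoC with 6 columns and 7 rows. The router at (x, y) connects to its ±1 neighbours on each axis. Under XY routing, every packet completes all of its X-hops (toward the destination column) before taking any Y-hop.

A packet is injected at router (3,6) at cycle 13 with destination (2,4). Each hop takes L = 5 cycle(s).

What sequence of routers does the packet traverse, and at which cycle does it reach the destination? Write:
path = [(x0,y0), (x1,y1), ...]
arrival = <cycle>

path = [(3,6), (2,6), (2,5), (2,4)]
arrival = 28

t=13: at (3,6)
t=18: at (2,6) after W
t=23: at (2,5) after S
t=28: at (2,4) after S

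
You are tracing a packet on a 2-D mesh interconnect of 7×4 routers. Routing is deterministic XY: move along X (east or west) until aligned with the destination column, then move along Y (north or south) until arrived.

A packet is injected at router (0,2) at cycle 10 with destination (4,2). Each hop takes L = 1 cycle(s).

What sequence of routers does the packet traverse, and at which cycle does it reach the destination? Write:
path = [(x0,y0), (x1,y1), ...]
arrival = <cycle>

path = [(0,2), (1,2), (2,2), (3,2), (4,2)]
arrival = 14

t=10: at (0,2)
t=11: at (1,2) after E
t=12: at (2,2) after E
t=13: at (3,2) after E
t=14: at (4,2) after E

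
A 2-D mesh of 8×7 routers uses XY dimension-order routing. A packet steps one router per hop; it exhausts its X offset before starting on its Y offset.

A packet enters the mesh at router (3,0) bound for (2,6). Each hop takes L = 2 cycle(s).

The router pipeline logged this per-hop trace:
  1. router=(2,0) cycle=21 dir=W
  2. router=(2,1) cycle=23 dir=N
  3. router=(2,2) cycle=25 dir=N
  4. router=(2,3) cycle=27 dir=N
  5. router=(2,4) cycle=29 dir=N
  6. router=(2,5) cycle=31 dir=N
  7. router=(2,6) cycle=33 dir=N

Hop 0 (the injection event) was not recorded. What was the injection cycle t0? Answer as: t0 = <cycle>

cyc[1] = 21 and cyc[k] = t0 + k·L for every k.
t0 = cyc[1] − L = 21 − 2 = 19.

t0 = 19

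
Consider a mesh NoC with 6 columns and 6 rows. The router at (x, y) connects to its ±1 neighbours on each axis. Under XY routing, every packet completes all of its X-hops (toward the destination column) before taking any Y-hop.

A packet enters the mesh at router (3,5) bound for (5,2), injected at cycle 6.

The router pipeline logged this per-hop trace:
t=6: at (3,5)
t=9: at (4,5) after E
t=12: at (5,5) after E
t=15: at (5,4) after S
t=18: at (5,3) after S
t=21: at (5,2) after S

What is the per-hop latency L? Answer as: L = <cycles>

L = 3

Between hops 0 and 1 the cycle counter advances 9 − 6 = 3.
That increment is L by definition: L = 3.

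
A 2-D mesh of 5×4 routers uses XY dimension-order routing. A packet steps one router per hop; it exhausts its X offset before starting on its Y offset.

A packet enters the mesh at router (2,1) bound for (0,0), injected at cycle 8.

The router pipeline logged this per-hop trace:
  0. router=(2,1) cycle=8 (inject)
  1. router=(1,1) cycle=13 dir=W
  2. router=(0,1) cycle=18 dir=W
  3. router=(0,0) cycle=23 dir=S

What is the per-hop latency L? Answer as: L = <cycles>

L = 5

Δcyc across hop 0→1: 13 − 8 = 5.
Each hop adds L, hence L = 5.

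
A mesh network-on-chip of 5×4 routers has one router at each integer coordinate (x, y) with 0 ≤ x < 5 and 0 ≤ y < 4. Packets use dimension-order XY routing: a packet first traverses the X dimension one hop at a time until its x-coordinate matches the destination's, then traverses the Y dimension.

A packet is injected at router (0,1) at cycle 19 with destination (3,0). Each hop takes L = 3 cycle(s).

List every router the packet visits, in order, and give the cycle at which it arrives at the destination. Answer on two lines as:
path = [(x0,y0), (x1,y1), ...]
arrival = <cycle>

path = [(0,1), (1,1), (2,1), (3,1), (3,0)]
arrival = 31

  0. router=(0,1) cycle=19 (inject)
  1. router=(1,1) cycle=22 dir=E
  2. router=(2,1) cycle=25 dir=E
  3. router=(3,1) cycle=28 dir=E
  4. router=(3,0) cycle=31 dir=S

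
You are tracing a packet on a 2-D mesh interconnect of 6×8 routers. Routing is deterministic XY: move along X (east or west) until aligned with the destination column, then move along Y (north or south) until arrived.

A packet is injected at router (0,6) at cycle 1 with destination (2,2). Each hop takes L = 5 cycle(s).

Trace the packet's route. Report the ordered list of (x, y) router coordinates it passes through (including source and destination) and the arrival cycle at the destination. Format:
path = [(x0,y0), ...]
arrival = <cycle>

path = [(0,6), (1,6), (2,6), (2,5), (2,4), (2,3), (2,2)]
arrival = 31

hop 0: (0,6) @ cyc 1
hop 1: (1,6) @ cyc 6  [E]
hop 2: (2,6) @ cyc 11  [E]
hop 3: (2,5) @ cyc 16  [S]
hop 4: (2,4) @ cyc 21  [S]
hop 5: (2,3) @ cyc 26  [S]
hop 6: (2,2) @ cyc 31  [S]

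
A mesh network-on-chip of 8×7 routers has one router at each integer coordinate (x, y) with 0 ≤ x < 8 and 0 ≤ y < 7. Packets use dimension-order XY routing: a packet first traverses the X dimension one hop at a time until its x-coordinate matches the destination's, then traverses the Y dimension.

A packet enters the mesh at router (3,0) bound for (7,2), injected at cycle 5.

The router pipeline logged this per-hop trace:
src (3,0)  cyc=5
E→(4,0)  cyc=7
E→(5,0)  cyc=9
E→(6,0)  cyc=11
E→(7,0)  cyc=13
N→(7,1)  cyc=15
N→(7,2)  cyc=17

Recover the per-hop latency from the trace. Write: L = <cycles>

L = 2

Between hops 0 and 1 the cycle counter advances 7 − 5 = 2.
Each hop adds L, hence L = 2.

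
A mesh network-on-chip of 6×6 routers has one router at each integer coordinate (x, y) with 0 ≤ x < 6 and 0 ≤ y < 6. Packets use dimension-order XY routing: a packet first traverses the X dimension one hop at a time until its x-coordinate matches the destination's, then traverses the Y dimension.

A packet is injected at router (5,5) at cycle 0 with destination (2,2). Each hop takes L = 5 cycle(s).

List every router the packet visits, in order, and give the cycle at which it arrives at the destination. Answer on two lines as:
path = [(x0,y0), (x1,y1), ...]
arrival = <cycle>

t=0: at (5,5)
t=5: at (4,5) after W
t=10: at (3,5) after W
t=15: at (2,5) after W
t=20: at (2,4) after S
t=25: at (2,3) after S
t=30: at (2,2) after S

path = [(5,5), (4,5), (3,5), (2,5), (2,4), (2,3), (2,2)]
arrival = 30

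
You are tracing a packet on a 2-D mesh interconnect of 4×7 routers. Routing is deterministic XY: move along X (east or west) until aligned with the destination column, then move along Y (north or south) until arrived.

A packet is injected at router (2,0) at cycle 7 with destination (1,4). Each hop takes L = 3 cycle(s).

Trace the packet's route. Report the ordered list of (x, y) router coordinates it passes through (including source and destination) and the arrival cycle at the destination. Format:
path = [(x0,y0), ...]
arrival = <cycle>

t=7: at (2,0)
t=10: at (1,0) after W
t=13: at (1,1) after N
t=16: at (1,2) after N
t=19: at (1,3) after N
t=22: at (1,4) after N

path = [(2,0), (1,0), (1,1), (1,2), (1,3), (1,4)]
arrival = 22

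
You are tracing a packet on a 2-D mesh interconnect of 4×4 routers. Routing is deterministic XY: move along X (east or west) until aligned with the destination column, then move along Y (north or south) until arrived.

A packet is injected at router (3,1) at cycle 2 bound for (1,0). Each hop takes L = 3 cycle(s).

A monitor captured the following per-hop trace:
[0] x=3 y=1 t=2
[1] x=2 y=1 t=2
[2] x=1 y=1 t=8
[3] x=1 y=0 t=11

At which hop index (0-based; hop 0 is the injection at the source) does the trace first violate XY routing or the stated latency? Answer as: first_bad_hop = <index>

first_bad_hop = 1

  1: Δx=-1 Δy=+0 Δt=0 [BAD: Δcyc=0≠L]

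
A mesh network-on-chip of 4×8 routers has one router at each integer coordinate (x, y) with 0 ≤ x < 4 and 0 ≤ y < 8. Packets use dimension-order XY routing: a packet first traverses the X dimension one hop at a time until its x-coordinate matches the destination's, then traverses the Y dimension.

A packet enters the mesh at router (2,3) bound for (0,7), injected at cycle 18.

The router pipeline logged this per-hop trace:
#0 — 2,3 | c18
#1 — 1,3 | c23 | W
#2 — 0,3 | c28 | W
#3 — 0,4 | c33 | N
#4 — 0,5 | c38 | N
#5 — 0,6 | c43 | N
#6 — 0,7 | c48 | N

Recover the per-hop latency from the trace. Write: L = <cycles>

L = 5

cyc[1] − cyc[0] = 23 − 18 = 5.
Per-hop latency L = Δcyc = 5.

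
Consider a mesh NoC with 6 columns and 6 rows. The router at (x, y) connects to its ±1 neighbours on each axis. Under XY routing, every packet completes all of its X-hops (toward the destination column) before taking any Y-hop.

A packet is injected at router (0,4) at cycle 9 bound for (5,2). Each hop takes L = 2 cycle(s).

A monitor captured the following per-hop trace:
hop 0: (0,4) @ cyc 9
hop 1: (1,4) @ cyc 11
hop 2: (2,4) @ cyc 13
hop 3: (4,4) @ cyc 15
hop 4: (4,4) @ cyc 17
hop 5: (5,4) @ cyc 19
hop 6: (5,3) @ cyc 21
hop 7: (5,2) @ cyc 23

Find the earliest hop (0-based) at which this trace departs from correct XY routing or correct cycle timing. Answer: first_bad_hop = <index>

hop 1: step (+1,+0), +2 cyc — ok
hop 2: step (+1,+0), +2 cyc — ok
hop 3: step (+2,+0), +2 cyc — BAD: non-unit step

first_bad_hop = 3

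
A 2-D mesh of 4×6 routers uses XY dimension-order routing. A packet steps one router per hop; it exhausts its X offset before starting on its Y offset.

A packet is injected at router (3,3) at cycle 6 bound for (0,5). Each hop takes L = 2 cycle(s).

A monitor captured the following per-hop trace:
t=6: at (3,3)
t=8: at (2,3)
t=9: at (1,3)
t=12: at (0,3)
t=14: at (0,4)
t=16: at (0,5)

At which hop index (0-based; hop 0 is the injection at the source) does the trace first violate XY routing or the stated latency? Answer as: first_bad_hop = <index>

check 1→ d=(-1,0) cyc+2: ok
check 2→ d=(-1,0) cyc+1: BAD: Δcyc=1≠L

first_bad_hop = 2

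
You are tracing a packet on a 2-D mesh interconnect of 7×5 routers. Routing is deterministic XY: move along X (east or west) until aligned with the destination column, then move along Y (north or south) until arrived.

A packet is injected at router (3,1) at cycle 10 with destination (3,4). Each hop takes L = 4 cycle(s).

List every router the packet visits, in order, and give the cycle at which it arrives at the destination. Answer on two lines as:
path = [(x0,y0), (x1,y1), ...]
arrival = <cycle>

[0] x=3 y=1 t=10
[1] x=3 y=2 t=14 →N
[2] x=3 y=3 t=18 →N
[3] x=3 y=4 t=22 →N

path = [(3,1), (3,2), (3,3), (3,4)]
arrival = 22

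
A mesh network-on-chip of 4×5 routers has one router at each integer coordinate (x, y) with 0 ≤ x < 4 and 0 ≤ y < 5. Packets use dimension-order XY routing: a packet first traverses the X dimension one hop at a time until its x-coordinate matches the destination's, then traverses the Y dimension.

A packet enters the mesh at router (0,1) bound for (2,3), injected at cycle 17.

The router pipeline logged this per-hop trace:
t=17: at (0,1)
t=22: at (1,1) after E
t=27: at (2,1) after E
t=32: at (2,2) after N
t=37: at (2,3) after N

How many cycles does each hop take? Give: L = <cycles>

Δcyc across hop 0→1: 22 − 17 = 5.
One hop costs L cycles, so L = 5.

L = 5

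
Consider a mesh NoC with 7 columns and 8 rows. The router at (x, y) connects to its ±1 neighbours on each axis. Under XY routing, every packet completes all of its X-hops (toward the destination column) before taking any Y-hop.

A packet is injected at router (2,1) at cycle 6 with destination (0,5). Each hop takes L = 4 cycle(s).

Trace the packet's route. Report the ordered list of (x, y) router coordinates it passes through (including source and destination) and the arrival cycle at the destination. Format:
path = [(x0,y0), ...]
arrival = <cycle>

path = [(2,1), (1,1), (0,1), (0,2), (0,3), (0,4), (0,5)]
arrival = 30

#0 — 2,1 | c6
#1 — 1,1 | c10 | W
#2 — 0,1 | c14 | W
#3 — 0,2 | c18 | N
#4 — 0,3 | c22 | N
#5 — 0,4 | c26 | N
#6 — 0,5 | c30 | N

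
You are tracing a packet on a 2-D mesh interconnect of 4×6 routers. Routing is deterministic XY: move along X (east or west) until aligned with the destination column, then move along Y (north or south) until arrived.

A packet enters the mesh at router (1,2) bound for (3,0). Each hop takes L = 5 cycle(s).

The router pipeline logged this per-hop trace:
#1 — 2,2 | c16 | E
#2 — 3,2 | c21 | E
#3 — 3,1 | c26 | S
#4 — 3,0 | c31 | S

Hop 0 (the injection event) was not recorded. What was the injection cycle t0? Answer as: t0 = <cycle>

The first recorded entry is hop 1 at cycle 16.
Subtract one hop: t0 = 16 − 5 = 11.

t0 = 11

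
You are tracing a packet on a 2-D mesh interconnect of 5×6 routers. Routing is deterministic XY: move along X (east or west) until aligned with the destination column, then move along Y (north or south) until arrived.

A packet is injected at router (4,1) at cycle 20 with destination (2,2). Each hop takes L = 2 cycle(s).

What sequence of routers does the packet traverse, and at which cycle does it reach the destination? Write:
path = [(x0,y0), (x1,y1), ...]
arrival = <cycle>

path = [(4,1), (3,1), (2,1), (2,2)]
arrival = 26

  0. router=(4,1) cycle=20 (inject)
  1. router=(3,1) cycle=22 dir=W
  2. router=(2,1) cycle=24 dir=W
  3. router=(2,2) cycle=26 dir=N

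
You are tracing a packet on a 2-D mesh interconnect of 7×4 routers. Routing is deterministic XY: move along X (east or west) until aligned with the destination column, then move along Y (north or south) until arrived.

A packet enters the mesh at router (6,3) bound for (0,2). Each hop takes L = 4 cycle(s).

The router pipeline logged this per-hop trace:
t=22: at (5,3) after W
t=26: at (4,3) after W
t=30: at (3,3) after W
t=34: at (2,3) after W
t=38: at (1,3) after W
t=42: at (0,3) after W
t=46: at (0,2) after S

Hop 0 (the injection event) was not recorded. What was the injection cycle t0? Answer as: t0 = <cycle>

t0 = 18

cyc[1] = 22 and cyc[k] = t0 + k·L for every k.
Therefore t0 = 22 − L = 18.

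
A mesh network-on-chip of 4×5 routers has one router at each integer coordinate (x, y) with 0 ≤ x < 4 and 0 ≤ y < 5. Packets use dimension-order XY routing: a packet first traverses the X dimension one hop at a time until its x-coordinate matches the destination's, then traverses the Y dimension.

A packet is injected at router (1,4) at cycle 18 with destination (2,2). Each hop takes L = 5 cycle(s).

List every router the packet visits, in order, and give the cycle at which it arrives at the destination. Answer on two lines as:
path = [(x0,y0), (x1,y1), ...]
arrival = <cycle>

path = [(1,4), (2,4), (2,3), (2,2)]
arrival = 33

  0. router=(1,4) cycle=18 (inject)
  1. router=(2,4) cycle=23 dir=E
  2. router=(2,3) cycle=28 dir=S
  3. router=(2,2) cycle=33 dir=S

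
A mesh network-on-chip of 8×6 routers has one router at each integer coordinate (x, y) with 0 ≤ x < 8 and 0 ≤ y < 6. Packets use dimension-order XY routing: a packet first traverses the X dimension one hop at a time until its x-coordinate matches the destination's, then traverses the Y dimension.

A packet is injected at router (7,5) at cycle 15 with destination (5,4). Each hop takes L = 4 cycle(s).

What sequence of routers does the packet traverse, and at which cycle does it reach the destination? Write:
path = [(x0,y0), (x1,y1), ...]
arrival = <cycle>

  0. router=(7,5) cycle=15 (inject)
  1. router=(6,5) cycle=19 dir=W
  2. router=(5,5) cycle=23 dir=W
  3. router=(5,4) cycle=27 dir=S

path = [(7,5), (6,5), (5,5), (5,4)]
arrival = 27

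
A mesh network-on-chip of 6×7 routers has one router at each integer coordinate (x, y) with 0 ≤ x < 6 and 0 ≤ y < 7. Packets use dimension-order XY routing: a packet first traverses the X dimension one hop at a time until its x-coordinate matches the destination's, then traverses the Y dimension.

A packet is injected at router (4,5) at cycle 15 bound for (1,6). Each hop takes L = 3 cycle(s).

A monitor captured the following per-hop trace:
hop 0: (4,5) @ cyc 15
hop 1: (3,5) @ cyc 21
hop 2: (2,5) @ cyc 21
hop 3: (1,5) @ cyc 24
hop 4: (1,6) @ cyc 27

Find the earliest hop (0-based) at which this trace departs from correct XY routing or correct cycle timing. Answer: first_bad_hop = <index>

first_bad_hop = 1

check 1→ d=(-1,0) cyc+6: BAD: Δcyc=6≠L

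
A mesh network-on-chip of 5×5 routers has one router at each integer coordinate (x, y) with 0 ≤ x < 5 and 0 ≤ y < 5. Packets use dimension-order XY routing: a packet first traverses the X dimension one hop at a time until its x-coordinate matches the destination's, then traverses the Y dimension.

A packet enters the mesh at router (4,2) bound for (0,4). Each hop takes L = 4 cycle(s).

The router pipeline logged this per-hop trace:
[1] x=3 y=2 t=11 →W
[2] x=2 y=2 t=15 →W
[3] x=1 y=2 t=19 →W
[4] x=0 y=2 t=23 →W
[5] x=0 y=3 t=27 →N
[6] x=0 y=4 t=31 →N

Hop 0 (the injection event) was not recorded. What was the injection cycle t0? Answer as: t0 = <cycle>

t0 = 7

At hop 1 the cycle is 11; in general cyc_k = t0 + kL.
Therefore t0 = 11 − L = 7.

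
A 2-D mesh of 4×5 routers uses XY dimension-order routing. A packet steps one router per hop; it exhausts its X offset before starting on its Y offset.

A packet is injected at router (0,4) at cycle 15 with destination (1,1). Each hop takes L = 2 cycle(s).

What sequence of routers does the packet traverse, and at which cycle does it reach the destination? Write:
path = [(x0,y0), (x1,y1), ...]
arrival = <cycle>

src (0,4)  cyc=15
E→(1,4)  cyc=17
S→(1,3)  cyc=19
S→(1,2)  cyc=21
S→(1,1)  cyc=23

path = [(0,4), (1,4), (1,3), (1,2), (1,1)]
arrival = 23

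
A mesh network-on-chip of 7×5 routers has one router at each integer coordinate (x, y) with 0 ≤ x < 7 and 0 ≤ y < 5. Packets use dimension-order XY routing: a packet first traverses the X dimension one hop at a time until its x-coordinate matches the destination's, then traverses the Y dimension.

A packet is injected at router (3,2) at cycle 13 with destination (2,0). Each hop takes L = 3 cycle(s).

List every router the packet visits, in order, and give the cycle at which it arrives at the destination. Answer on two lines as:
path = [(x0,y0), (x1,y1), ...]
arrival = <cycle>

path = [(3,2), (2,2), (2,1), (2,0)]
arrival = 22

src (3,2)  cyc=13
W→(2,2)  cyc=16
S→(2,1)  cyc=19
S→(2,0)  cyc=22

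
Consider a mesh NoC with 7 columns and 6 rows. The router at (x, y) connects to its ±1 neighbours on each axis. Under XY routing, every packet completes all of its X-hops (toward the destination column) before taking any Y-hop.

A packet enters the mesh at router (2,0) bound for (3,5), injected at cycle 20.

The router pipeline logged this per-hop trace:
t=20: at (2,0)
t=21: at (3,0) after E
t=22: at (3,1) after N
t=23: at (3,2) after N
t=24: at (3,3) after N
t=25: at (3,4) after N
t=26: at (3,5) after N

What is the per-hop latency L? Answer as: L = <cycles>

From hop 0 (20) to hop 1 (21): +1 cycles.
One hop costs L cycles, so L = 1.

L = 1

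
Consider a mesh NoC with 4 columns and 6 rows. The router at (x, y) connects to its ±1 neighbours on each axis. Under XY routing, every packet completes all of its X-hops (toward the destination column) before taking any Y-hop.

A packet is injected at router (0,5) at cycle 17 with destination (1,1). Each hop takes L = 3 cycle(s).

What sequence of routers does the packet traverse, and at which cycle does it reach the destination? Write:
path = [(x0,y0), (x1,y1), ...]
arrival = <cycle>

hop 0: (0,5) @ cyc 17
hop 1: (1,5) @ cyc 20  [E]
hop 2: (1,4) @ cyc 23  [S]
hop 3: (1,3) @ cyc 26  [S]
hop 4: (1,2) @ cyc 29  [S]
hop 5: (1,1) @ cyc 32  [S]

path = [(0,5), (1,5), (1,4), (1,3), (1,2), (1,1)]
arrival = 32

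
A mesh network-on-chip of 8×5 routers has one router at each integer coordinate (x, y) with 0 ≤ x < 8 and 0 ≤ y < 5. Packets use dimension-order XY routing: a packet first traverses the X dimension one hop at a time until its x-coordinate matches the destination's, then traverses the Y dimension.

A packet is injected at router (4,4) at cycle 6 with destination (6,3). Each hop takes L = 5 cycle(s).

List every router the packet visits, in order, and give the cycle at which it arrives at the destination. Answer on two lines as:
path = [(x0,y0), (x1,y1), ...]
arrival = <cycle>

path = [(4,4), (5,4), (6,4), (6,3)]
arrival = 21

src (4,4)  cyc=6
E→(5,4)  cyc=11
E→(6,4)  cyc=16
S→(6,3)  cyc=21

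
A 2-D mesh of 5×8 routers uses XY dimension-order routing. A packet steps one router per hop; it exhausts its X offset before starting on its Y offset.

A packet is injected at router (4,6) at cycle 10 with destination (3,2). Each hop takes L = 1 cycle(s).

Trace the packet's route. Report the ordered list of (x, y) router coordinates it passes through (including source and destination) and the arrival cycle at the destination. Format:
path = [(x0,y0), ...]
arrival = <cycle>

[0] x=4 y=6 t=10
[1] x=3 y=6 t=11 →W
[2] x=3 y=5 t=12 →S
[3] x=3 y=4 t=13 →S
[4] x=3 y=3 t=14 →S
[5] x=3 y=2 t=15 →S

path = [(4,6), (3,6), (3,5), (3,4), (3,3), (3,2)]
arrival = 15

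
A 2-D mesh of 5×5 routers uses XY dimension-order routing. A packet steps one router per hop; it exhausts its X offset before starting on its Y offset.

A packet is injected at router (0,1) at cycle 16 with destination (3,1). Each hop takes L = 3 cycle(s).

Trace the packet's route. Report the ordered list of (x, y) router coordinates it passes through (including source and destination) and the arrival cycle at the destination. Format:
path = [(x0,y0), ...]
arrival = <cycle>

[0] x=0 y=1 t=16
[1] x=1 y=1 t=19 →E
[2] x=2 y=1 t=22 →E
[3] x=3 y=1 t=25 →E

path = [(0,1), (1,1), (2,1), (3,1)]
arrival = 25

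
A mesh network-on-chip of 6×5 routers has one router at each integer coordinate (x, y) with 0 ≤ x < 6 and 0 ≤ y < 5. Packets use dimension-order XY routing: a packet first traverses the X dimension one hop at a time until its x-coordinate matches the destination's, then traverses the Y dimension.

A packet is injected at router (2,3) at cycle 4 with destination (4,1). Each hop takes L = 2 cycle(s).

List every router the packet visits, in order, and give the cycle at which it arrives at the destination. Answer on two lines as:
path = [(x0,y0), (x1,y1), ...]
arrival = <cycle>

path = [(2,3), (3,3), (4,3), (4,2), (4,1)]
arrival = 12

  0. router=(2,3) cycle=4 (inject)
  1. router=(3,3) cycle=6 dir=E
  2. router=(4,3) cycle=8 dir=E
  3. router=(4,2) cycle=10 dir=S
  4. router=(4,1) cycle=12 dir=S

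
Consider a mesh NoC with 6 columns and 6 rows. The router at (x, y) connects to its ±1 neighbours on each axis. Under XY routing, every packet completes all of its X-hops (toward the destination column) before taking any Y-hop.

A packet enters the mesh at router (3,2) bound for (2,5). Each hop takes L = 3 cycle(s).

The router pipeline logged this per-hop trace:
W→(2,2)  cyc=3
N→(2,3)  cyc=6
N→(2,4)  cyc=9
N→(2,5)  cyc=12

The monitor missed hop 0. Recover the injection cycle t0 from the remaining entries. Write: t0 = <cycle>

t0 = 0

At hop 1 the cycle is 3; in general cyc_k = t0 + kL.
So t0 = 3 − 1·3 = 0.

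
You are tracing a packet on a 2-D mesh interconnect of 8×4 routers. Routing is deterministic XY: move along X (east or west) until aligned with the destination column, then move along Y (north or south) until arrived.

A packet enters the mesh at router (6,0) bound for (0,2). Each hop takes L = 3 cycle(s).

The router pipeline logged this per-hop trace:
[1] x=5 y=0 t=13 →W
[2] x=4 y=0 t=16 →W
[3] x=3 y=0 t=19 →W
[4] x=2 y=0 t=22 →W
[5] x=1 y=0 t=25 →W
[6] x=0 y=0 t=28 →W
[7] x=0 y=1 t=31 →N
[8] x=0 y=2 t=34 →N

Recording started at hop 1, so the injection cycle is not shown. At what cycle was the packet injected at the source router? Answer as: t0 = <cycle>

The first recorded entry is hop 1 at cycle 13.
t0 = cyc[1] − L = 13 − 3 = 10.

t0 = 10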